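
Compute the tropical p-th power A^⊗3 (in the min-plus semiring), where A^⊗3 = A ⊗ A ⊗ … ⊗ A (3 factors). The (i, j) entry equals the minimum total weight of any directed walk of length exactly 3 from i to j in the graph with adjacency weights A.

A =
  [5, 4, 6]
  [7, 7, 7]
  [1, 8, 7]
A^⊗3 =
  [12, 11, 13]
  [13, 12, 14]
  [8, 10, 12]

Each entry (A^⊗3)_ij equals the minimum over all length-3 walks i = v_0 → v_1 → … → v_3 = j of Σ_t A[v_t][v_{t+1}]. For example, for (i, j) = (0, 2) we minimise over 9 possible intermediate vertex sequences; the minimum is 13, attained along the walk 0 → 2 → 0 → 2.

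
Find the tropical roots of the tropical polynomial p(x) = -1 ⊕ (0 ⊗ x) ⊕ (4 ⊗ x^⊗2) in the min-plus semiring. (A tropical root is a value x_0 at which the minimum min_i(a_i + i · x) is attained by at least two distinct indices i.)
Roots: {-4, -1}

Each tropical root is a break point of the lower envelope of the lines y = a_i + i · x (there are 3 lines, with slopes 0, 1, ..., 2). Only the lines that attain the minimum somewhere contribute to roots; other lines are dominated. Here the surviving (envelope) indices are i = 2, i = 1, i = 0.
Intersections between consecutive envelope lines give the roots: for adjacent envelope indices i < j the intersection is x = (a_i − a_j) / (j − i). Reading off the sorted break points: {-4, -1}.
Verification: at each break x_0, at least two indices attain the minimum of min_i(a_i + i · x_0).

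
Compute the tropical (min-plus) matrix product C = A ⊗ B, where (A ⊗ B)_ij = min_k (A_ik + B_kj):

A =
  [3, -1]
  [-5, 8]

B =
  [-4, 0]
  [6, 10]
A ⊗ B =
  [-1, 3]
  [-9, -5]

Apply the min-plus product entry-by-entry:
  C[0][0] = min over k of (A[0][0] + B[0][0] = 3 + -4 = -1, A[0][1] + B[1][0] = -1 + 6 = 5) = -1 (attained at k = 0)
  C[0][1] = min over k of (A[0][0] + B[0][1] = 3 + 0 = 3, A[0][1] + B[1][1] = -1 + 10 = 9) = 3 (attained at k = 0)
  C[1][0] = min over k of (A[1][0] + B[0][0] = -5 + -4 = -9, A[1][1] + B[1][0] = 8 + 6 = 14) = -9 (attained at k = 0)
  C[1][1] = min over k of (A[1][0] + B[0][1] = -5 + 0 = -5, A[1][1] + B[1][1] = 8 + 10 = 18) = -5 (attained at k = 0)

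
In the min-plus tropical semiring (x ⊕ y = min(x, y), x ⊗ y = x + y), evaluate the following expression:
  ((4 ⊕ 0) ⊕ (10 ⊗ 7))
((4 ⊕ 0) ⊕ (10 ⊗ 7)) = 0

Expand innermost to outermost. Recall ⊕ takes the minimum of its arguments and ⊗ takes their sum. Working out the expression ((4 ⊕ 0) ⊕ (10 ⊗ 7)) gives 0.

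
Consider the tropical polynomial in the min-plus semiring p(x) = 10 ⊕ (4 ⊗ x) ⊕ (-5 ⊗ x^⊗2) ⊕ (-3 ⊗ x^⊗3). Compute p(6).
p(6) = 7

A tropical monomial a ⊗ x^⊗i evaluates to a + i · x. Evaluating each term at x = 6:
  Term 0 contributes 10 + 0 · 6 = 10
  Term 1 contributes 4 + 1 · 6 = 10
  Term 2 contributes -5 + 2 · 6 = 7
  Term 3 contributes -3 + 3 · 6 = 15
p(6) = ⊕ of these = min[10, 10, 7, 15] = 7.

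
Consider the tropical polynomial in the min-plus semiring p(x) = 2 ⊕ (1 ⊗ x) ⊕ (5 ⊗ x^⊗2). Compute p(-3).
p(-3) = -2

A tropical monomial a ⊗ x^⊗i evaluates to a + i · x. Evaluating each term at x = -3:
  Term 0 contributes 2 + 0 · -3 = 2
  Term 1 contributes 1 + 1 · -3 = -2
  Term 2 contributes 5 + 2 · -3 = -1
p(-3) = ⊕ of these = min[2, -2, -1] = -2.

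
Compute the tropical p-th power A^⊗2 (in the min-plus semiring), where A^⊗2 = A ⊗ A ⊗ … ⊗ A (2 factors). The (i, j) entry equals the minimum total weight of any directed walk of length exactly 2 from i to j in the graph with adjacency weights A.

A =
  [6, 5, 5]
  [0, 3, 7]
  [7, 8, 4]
A^⊗2 =
  [5, 8, 9]
  [3, 5, 5]
  [8, 11, 8]

Each entry (A^⊗2)_ij equals the minimum over all length-2 walks i = v_0 → v_1 → … → v_2 = j of Σ_t A[v_t][v_{t+1}]. For example, for (i, j) = (0, 2) we minimise over 3 possible intermediate vertex sequences; the minimum is 9, attained along the walk 0 → 2 → 2.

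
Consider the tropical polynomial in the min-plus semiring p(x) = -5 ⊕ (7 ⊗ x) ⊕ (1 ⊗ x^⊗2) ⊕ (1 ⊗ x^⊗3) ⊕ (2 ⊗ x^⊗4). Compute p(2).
p(2) = -5

A tropical monomial a ⊗ x^⊗i evaluates to a + i · x. Evaluating each term at x = 2:
  Term 0 contributes -5 + 0 · 2 = -5
  Term 1 contributes 7 + 1 · 2 = 9
  Term 2 contributes 1 + 2 · 2 = 5
  Term 3 contributes 1 + 3 · 2 = 7
  Term 4 contributes 2 + 4 · 2 = 10
p(2) = ⊕ of these = min[-5, 9, 5, 7, 10] = -5.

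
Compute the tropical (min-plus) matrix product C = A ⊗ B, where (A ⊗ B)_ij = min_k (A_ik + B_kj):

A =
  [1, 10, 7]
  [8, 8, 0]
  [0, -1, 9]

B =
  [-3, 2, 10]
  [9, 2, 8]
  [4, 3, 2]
A ⊗ B =
  [-2, 3, 9]
  [4, 3, 2]
  [-3, 1, 7]

Apply the min-plus product entry-by-entry:
  C[0][0] = min over k of (A[0][0] + B[0][0] = 1 + -3 = -2, A[0][1] + B[1][0] = 10 + 9 = 19, A[0][2] + B[2][0] = 7 + 4 = 11) = -2 (attained at k = 0)
  C[0][1] = min over k of (A[0][0] + B[0][1] = 1 + 2 = 3, A[0][1] + B[1][1] = 10 + 2 = 12, A[0][2] + B[2][1] = 7 + 3 = 10) = 3 (attained at k = 0)
  C[0][2] = min over k of (A[0][0] + B[0][2] = 1 + 10 = 11, A[0][1] + B[1][2] = 10 + 8 = 18, A[0][2] + B[2][2] = 7 + 2 = 9) = 9 (attained at k = 2)
  C[1][0] = min over k of (A[1][0] + B[0][0] = 8 + -3 = 5, A[1][1] + B[1][0] = 8 + 9 = 17, A[1][2] + B[2][0] = 0 + 4 = 4) = 4 (attained at k = 2)
  C[1][1] = min over k of (A[1][0] + B[0][1] = 8 + 2 = 10, A[1][1] + B[1][1] = 8 + 2 = 10, A[1][2] + B[2][1] = 0 + 3 = 3) = 3 (attained at k = 2)
  C[1][2] = min over k of (A[1][0] + B[0][2] = 8 + 10 = 18, A[1][1] + B[1][2] = 8 + 8 = 16, A[1][2] + B[2][2] = 0 + 2 = 2) = 2 (attained at k = 2)
  C[2][0] = min over k of (A[2][0] + B[0][0] = 0 + -3 = -3, A[2][1] + B[1][0] = -1 + 9 = 8, A[2][2] + B[2][0] = 9 + 4 = 13) = -3 (attained at k = 0)
  C[2][1] = min over k of (A[2][0] + B[0][1] = 0 + 2 = 2, A[2][1] + B[1][1] = -1 + 2 = 1, A[2][2] + B[2][1] = 9 + 3 = 12) = 1 (attained at k = 1)
  C[2][2] = min over k of (A[2][0] + B[0][2] = 0 + 10 = 10, A[2][1] + B[1][2] = -1 + 8 = 7, A[2][2] + B[2][2] = 9 + 2 = 11) = 7 (attained at k = 1)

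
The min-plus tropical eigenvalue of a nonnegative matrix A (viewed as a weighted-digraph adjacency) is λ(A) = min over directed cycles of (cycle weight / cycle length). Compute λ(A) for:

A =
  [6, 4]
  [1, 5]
λ(A) = 5/2

Enumerate directed cycles and compute their means (weight / length). Sample:
  cycle 0 → 0: weight = 6, length = 1, mean = 6/1 ≈ 6.000
  cycle 1 → 1: weight = 5, length = 1, mean = 5/1 ≈ 5.000
  cycle 0 → 1 → 0: weight = 5, length = 2, mean = 5/2 ≈ 2.500
  cycle 1 → 0 → 1: weight = 5, length = 2, mean = 5/2 ≈ 2.500
Minimum mean = 2.500, attained e.g. along the cycle 0 → 1 → 0 with weight 5 and length 2. So λ(A) = 5/2 = 5/2.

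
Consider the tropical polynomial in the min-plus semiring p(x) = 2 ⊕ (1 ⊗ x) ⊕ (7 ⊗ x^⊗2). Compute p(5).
p(5) = 2

A tropical monomial a ⊗ x^⊗i evaluates to a + i · x. Evaluating each term at x = 5:
  Term 0 contributes 2 + 0 · 5 = 2
  Term 1 contributes 1 + 1 · 5 = 6
  Term 2 contributes 7 + 2 · 5 = 17
p(5) = ⊕ of these = min[2, 6, 17] = 2.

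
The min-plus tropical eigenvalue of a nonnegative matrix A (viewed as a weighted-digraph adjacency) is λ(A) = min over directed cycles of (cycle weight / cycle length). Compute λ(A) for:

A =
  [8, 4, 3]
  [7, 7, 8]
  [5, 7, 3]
λ(A) = 3

Enumerate directed cycles and compute their means (weight / length). Sample:
  cycle 0 → 0: weight = 8, length = 1, mean = 8/1 ≈ 8.000
  cycle 1 → 1: weight = 7, length = 1, mean = 7/1 ≈ 7.000
  cycle 2 → 2: weight = 3, length = 1, mean = 3/1 ≈ 3.000
  cycle 0 → 1 → 0: weight = 11, length = 2, mean = 11/2 ≈ 5.500
  cycle 0 → 2 → 0: weight = 8, length = 2, mean = 8/2 ≈ 4.000
  cycle 1 → 0 → 1: weight = 11, length = 2, mean = 11/2 ≈ 5.500
Minimum mean = 3.000, attained e.g. along the cycle 2 → 2 with weight 3 and length 1. So λ(A) = 3/1 = 3.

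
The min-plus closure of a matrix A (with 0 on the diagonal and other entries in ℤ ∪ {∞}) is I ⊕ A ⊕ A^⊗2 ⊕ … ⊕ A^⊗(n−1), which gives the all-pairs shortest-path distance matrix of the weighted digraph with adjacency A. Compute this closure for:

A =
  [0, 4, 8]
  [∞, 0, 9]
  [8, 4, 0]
Closure =
  [0, 4, 8]
  [17, 0, 9]
  [8, 4, 0]

This is the Floyd-Warshall all-pairs shortest-path computation. For each intermediate vertex k = 0, 1, …, 2, update dist[i][j] ← min(dist[i][j], dist[i][k] + dist[k][j]). The final matrix gives, for each (i, j), the minimum total weight of any directed path from i to j (possibly empty when i = j).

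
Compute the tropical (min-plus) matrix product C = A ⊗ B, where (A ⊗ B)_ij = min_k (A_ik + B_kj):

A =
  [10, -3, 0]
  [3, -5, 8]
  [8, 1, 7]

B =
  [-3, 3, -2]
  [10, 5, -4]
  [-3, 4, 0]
A ⊗ B =
  [-3, 2, -7]
  [0, 0, -9]
  [4, 6, -3]

Apply the min-plus product entry-by-entry:
  C[0][0] = min over k of (A[0][0] + B[0][0] = 10 + -3 = 7, A[0][1] + B[1][0] = -3 + 10 = 7, A[0][2] + B[2][0] = 0 + -3 = -3) = -3 (attained at k = 2)
  C[0][1] = min over k of (A[0][0] + B[0][1] = 10 + 3 = 13, A[0][1] + B[1][1] = -3 + 5 = 2, A[0][2] + B[2][1] = 0 + 4 = 4) = 2 (attained at k = 1)
  C[0][2] = min over k of (A[0][0] + B[0][2] = 10 + -2 = 8, A[0][1] + B[1][2] = -3 + -4 = -7, A[0][2] + B[2][2] = 0 + 0 = 0) = -7 (attained at k = 1)
  C[1][0] = min over k of (A[1][0] + B[0][0] = 3 + -3 = 0, A[1][1] + B[1][0] = -5 + 10 = 5, A[1][2] + B[2][0] = 8 + -3 = 5) = 0 (attained at k = 0)
  C[1][1] = min over k of (A[1][0] + B[0][1] = 3 + 3 = 6, A[1][1] + B[1][1] = -5 + 5 = 0, A[1][2] + B[2][1] = 8 + 4 = 12) = 0 (attained at k = 1)
  C[1][2] = min over k of (A[1][0] + B[0][2] = 3 + -2 = 1, A[1][1] + B[1][2] = -5 + -4 = -9, A[1][2] + B[2][2] = 8 + 0 = 8) = -9 (attained at k = 1)
  C[2][0] = min over k of (A[2][0] + B[0][0] = 8 + -3 = 5, A[2][1] + B[1][0] = 1 + 10 = 11, A[2][2] + B[2][0] = 7 + -3 = 4) = 4 (attained at k = 2)
  C[2][1] = min over k of (A[2][0] + B[0][1] = 8 + 3 = 11, A[2][1] + B[1][1] = 1 + 5 = 6, A[2][2] + B[2][1] = 7 + 4 = 11) = 6 (attained at k = 1)
  C[2][2] = min over k of (A[2][0] + B[0][2] = 8 + -2 = 6, A[2][1] + B[1][2] = 1 + -4 = -3, A[2][2] + B[2][2] = 7 + 0 = 7) = -3 (attained at k = 1)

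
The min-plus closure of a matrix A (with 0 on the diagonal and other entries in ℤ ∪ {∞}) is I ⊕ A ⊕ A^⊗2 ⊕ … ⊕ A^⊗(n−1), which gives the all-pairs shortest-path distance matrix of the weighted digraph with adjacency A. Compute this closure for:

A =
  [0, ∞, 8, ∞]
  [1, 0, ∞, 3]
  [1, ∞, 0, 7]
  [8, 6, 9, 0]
Closure =
  [0, 21, 8, 15]
  [1, 0, 9, 3]
  [1, 13, 0, 7]
  [7, 6, 9, 0]

This is the Floyd-Warshall all-pairs shortest-path computation. For each intermediate vertex k = 0, 1, …, 3, update dist[i][j] ← min(dist[i][j], dist[i][k] + dist[k][j]). The final matrix gives, for each (i, j), the minimum total weight of any directed path from i to j (possibly empty when i = j).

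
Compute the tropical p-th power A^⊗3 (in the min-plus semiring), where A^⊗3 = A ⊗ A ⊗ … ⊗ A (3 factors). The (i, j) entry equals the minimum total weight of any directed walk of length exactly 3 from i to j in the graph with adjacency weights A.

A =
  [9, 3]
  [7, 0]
A^⊗3 =
  [10, 3]
  [7, 0]

Each entry (A^⊗3)_ij equals the minimum over all length-3 walks i = v_0 → v_1 → … → v_3 = j of Σ_t A[v_t][v_{t+1}]. For example, for (i, j) = (0, 1) we minimise over 4 possible intermediate vertex sequences; the minimum is 3, attained along the walk 0 → 1 → 1 → 1.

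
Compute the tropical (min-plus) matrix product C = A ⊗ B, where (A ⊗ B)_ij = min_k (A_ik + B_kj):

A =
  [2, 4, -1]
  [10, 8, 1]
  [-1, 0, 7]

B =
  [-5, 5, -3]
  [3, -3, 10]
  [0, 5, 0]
A ⊗ B =
  [-3, 1, -1]
  [1, 5, 1]
  [-6, -3, -4]

Apply the min-plus product entry-by-entry:
  C[0][0] = min over k of (A[0][0] + B[0][0] = 2 + -5 = -3, A[0][1] + B[1][0] = 4 + 3 = 7, A[0][2] + B[2][0] = -1 + 0 = -1) = -3 (attained at k = 0)
  C[0][1] = min over k of (A[0][0] + B[0][1] = 2 + 5 = 7, A[0][1] + B[1][1] = 4 + -3 = 1, A[0][2] + B[2][1] = -1 + 5 = 4) = 1 (attained at k = 1)
  C[0][2] = min over k of (A[0][0] + B[0][2] = 2 + -3 = -1, A[0][1] + B[1][2] = 4 + 10 = 14, A[0][2] + B[2][2] = -1 + 0 = -1) = -1 (attained at k = 0)
  C[1][0] = min over k of (A[1][0] + B[0][0] = 10 + -5 = 5, A[1][1] + B[1][0] = 8 + 3 = 11, A[1][2] + B[2][0] = 1 + 0 = 1) = 1 (attained at k = 2)
  C[1][1] = min over k of (A[1][0] + B[0][1] = 10 + 5 = 15, A[1][1] + B[1][1] = 8 + -3 = 5, A[1][2] + B[2][1] = 1 + 5 = 6) = 5 (attained at k = 1)
  C[1][2] = min over k of (A[1][0] + B[0][2] = 10 + -3 = 7, A[1][1] + B[1][2] = 8 + 10 = 18, A[1][2] + B[2][2] = 1 + 0 = 1) = 1 (attained at k = 2)
  C[2][0] = min over k of (A[2][0] + B[0][0] = -1 + -5 = -6, A[2][1] + B[1][0] = 0 + 3 = 3, A[2][2] + B[2][0] = 7 + 0 = 7) = -6 (attained at k = 0)
  C[2][1] = min over k of (A[2][0] + B[0][1] = -1 + 5 = 4, A[2][1] + B[1][1] = 0 + -3 = -3, A[2][2] + B[2][1] = 7 + 5 = 12) = -3 (attained at k = 1)
  C[2][2] = min over k of (A[2][0] + B[0][2] = -1 + -3 = -4, A[2][1] + B[1][2] = 0 + 10 = 10, A[2][2] + B[2][2] = 7 + 0 = 7) = -4 (attained at k = 0)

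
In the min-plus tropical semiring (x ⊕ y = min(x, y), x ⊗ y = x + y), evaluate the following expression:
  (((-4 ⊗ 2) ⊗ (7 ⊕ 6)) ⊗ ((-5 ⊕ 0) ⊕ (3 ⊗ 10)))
(((-4 ⊗ 2) ⊗ (7 ⊕ 6)) ⊗ ((-5 ⊕ 0) ⊕ (3 ⊗ 10))) = -1

Expand innermost to outermost. Recall ⊕ takes the minimum of its arguments and ⊗ takes their sum. Working out the expression (((-4 ⊗ 2) ⊗ (7 ⊕ 6)) ⊗ ((-5 ⊕ 0) ⊕ (3 ⊗ 10))) gives -1.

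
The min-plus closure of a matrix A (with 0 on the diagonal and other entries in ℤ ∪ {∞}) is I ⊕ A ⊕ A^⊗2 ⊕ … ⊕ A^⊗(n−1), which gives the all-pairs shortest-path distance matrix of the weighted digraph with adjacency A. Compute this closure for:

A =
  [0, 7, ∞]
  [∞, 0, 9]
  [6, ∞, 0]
Closure =
  [0, 7, 16]
  [15, 0, 9]
  [6, 13, 0]

This is the Floyd-Warshall all-pairs shortest-path computation. For each intermediate vertex k = 0, 1, …, 2, update dist[i][j] ← min(dist[i][j], dist[i][k] + dist[k][j]). The final matrix gives, for each (i, j), the minimum total weight of any directed path from i to j (possibly empty when i = j).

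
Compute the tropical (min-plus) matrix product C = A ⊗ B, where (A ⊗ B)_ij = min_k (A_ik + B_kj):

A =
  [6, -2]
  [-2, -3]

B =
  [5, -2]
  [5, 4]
A ⊗ B =
  [3, 2]
  [2, -4]

Apply the min-plus product entry-by-entry:
  C[0][0] = min over k of (A[0][0] + B[0][0] = 6 + 5 = 11, A[0][1] + B[1][0] = -2 + 5 = 3) = 3 (attained at k = 1)
  C[0][1] = min over k of (A[0][0] + B[0][1] = 6 + -2 = 4, A[0][1] + B[1][1] = -2 + 4 = 2) = 2 (attained at k = 1)
  C[1][0] = min over k of (A[1][0] + B[0][0] = -2 + 5 = 3, A[1][1] + B[1][0] = -3 + 5 = 2) = 2 (attained at k = 1)
  C[1][1] = min over k of (A[1][0] + B[0][1] = -2 + -2 = -4, A[1][1] + B[1][1] = -3 + 4 = 1) = -4 (attained at k = 0)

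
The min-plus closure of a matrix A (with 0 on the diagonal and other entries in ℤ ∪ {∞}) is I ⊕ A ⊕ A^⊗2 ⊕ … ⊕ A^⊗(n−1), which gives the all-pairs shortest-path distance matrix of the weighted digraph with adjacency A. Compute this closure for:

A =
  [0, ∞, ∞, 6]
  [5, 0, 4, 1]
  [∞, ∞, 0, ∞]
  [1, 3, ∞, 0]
Closure =
  [0, 9, 13, 6]
  [2, 0, 4, 1]
  [∞, ∞, 0, ∞]
  [1, 3, 7, 0]

This is the Floyd-Warshall all-pairs shortest-path computation. For each intermediate vertex k = 0, 1, …, 3, update dist[i][j] ← min(dist[i][j], dist[i][k] + dist[k][j]). The final matrix gives, for each (i, j), the minimum total weight of any directed path from i to j (possibly empty when i = j).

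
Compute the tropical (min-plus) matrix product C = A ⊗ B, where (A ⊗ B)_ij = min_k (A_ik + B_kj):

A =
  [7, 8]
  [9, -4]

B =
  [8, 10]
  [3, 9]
A ⊗ B =
  [11, 17]
  [-1, 5]

Apply the min-plus product entry-by-entry:
  C[0][0] = min over k of (A[0][0] + B[0][0] = 7 + 8 = 15, A[0][1] + B[1][0] = 8 + 3 = 11) = 11 (attained at k = 1)
  C[0][1] = min over k of (A[0][0] + B[0][1] = 7 + 10 = 17, A[0][1] + B[1][1] = 8 + 9 = 17) = 17 (attained at k = 0)
  C[1][0] = min over k of (A[1][0] + B[0][0] = 9 + 8 = 17, A[1][1] + B[1][0] = -4 + 3 = -1) = -1 (attained at k = 1)
  C[1][1] = min over k of (A[1][0] + B[0][1] = 9 + 10 = 19, A[1][1] + B[1][1] = -4 + 9 = 5) = 5 (attained at k = 1)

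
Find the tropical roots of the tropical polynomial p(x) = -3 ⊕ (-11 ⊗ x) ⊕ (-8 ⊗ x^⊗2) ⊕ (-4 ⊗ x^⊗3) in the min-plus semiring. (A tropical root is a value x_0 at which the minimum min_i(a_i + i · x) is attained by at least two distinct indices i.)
Roots: {-4, -3, 8}

Each tropical root is a break point of the lower envelope of the lines y = a_i + i · x (there are 4 lines, with slopes 0, 1, ..., 3). Only the lines that attain the minimum somewhere contribute to roots; other lines are dominated. Here the surviving (envelope) indices are i = 3, i = 2, i = 1, i = 0.
Intersections between consecutive envelope lines give the roots: for adjacent envelope indices i < j the intersection is x = (a_i − a_j) / (j − i). Reading off the sorted break points: {-4, -3, 8}.
Verification: at each break x_0, at least two indices attain the minimum of min_i(a_i + i · x_0).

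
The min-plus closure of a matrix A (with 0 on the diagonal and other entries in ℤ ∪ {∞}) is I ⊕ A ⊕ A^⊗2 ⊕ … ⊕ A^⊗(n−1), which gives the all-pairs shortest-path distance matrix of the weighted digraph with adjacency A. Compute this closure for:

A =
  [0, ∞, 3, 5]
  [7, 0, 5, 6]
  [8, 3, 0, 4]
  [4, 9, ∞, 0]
Closure =
  [0, 6, 3, 5]
  [7, 0, 5, 6]
  [8, 3, 0, 4]
  [4, 9, 7, 0]

This is the Floyd-Warshall all-pairs shortest-path computation. For each intermediate vertex k = 0, 1, …, 3, update dist[i][j] ← min(dist[i][j], dist[i][k] + dist[k][j]). The final matrix gives, for each (i, j), the minimum total weight of any directed path from i to j (possibly empty when i = j).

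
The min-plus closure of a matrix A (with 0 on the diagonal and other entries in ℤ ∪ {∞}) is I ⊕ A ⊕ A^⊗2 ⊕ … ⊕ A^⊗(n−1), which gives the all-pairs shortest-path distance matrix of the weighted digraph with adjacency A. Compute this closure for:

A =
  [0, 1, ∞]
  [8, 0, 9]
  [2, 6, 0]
Closure =
  [0, 1, 10]
  [8, 0, 9]
  [2, 3, 0]

This is the Floyd-Warshall all-pairs shortest-path computation. For each intermediate vertex k = 0, 1, …, 2, update dist[i][j] ← min(dist[i][j], dist[i][k] + dist[k][j]). The final matrix gives, for each (i, j), the minimum total weight of any directed path from i to j (possibly empty when i = j).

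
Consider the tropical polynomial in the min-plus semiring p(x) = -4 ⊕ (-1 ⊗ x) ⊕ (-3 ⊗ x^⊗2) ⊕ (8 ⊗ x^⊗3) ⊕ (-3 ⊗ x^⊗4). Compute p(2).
p(2) = -4

A tropical monomial a ⊗ x^⊗i evaluates to a + i · x. Evaluating each term at x = 2:
  Term 0 contributes -4 + 0 · 2 = -4
  Term 1 contributes -1 + 1 · 2 = 1
  Term 2 contributes -3 + 2 · 2 = 1
  Term 3 contributes 8 + 3 · 2 = 14
  Term 4 contributes -3 + 4 · 2 = 5
p(2) = ⊕ of these = min[-4, 1, 1, 14, 5] = -4.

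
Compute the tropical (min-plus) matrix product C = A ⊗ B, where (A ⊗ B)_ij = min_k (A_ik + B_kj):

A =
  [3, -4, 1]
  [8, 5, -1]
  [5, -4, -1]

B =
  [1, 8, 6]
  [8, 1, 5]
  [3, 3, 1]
A ⊗ B =
  [4, -3, 1]
  [2, 2, 0]
  [2, -3, 0]

Apply the min-plus product entry-by-entry:
  C[0][0] = min over k of (A[0][0] + B[0][0] = 3 + 1 = 4, A[0][1] + B[1][0] = -4 + 8 = 4, A[0][2] + B[2][0] = 1 + 3 = 4) = 4 (attained at k = 0)
  C[0][1] = min over k of (A[0][0] + B[0][1] = 3 + 8 = 11, A[0][1] + B[1][1] = -4 + 1 = -3, A[0][2] + B[2][1] = 1 + 3 = 4) = -3 (attained at k = 1)
  C[0][2] = min over k of (A[0][0] + B[0][2] = 3 + 6 = 9, A[0][1] + B[1][2] = -4 + 5 = 1, A[0][2] + B[2][2] = 1 + 1 = 2) = 1 (attained at k = 1)
  C[1][0] = min over k of (A[1][0] + B[0][0] = 8 + 1 = 9, A[1][1] + B[1][0] = 5 + 8 = 13, A[1][2] + B[2][0] = -1 + 3 = 2) = 2 (attained at k = 2)
  C[1][1] = min over k of (A[1][0] + B[0][1] = 8 + 8 = 16, A[1][1] + B[1][1] = 5 + 1 = 6, A[1][2] + B[2][1] = -1 + 3 = 2) = 2 (attained at k = 2)
  C[1][2] = min over k of (A[1][0] + B[0][2] = 8 + 6 = 14, A[1][1] + B[1][2] = 5 + 5 = 10, A[1][2] + B[2][2] = -1 + 1 = 0) = 0 (attained at k = 2)
  C[2][0] = min over k of (A[2][0] + B[0][0] = 5 + 1 = 6, A[2][1] + B[1][0] = -4 + 8 = 4, A[2][2] + B[2][0] = -1 + 3 = 2) = 2 (attained at k = 2)
  C[2][1] = min over k of (A[2][0] + B[0][1] = 5 + 8 = 13, A[2][1] + B[1][1] = -4 + 1 = -3, A[2][2] + B[2][1] = -1 + 3 = 2) = -3 (attained at k = 1)
  C[2][2] = min over k of (A[2][0] + B[0][2] = 5 + 6 = 11, A[2][1] + B[1][2] = -4 + 5 = 1, A[2][2] + B[2][2] = -1 + 1 = 0) = 0 (attained at k = 2)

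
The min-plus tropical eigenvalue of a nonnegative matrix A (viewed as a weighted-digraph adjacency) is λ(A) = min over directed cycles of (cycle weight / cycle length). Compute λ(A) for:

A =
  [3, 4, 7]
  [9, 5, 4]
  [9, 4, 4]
λ(A) = 3

Enumerate directed cycles and compute their means (weight / length). Sample:
  cycle 0 → 0: weight = 3, length = 1, mean = 3/1 ≈ 3.000
  cycle 1 → 1: weight = 5, length = 1, mean = 5/1 ≈ 5.000
  cycle 2 → 2: weight = 4, length = 1, mean = 4/1 ≈ 4.000
  cycle 0 → 1 → 0: weight = 13, length = 2, mean = 13/2 ≈ 6.500
  cycle 0 → 2 → 0: weight = 16, length = 2, mean = 16/2 ≈ 8.000
  cycle 1 → 0 → 1: weight = 13, length = 2, mean = 13/2 ≈ 6.500
Minimum mean = 3.000, attained e.g. along the cycle 0 → 0 with weight 3 and length 1. So λ(A) = 3/1 = 3.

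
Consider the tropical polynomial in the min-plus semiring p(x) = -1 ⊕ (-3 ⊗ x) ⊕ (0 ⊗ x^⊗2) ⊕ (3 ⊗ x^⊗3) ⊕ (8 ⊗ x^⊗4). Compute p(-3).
p(-3) = -6

A tropical monomial a ⊗ x^⊗i evaluates to a + i · x. Evaluating each term at x = -3:
  Term 0 contributes -1 + 0 · -3 = -1
  Term 1 contributes -3 + 1 · -3 = -6
  Term 2 contributes 0 + 2 · -3 = -6
  Term 3 contributes 3 + 3 · -3 = -6
  Term 4 contributes 8 + 4 · -3 = -4
p(-3) = ⊕ of these = min[-1, -6, -6, -6, -4] = -6.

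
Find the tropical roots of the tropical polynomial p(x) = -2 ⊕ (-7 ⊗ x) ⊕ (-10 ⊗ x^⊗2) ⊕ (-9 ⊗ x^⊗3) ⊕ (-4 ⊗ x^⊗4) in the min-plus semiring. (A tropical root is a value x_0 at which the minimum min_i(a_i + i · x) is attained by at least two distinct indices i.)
Roots: {-5, -1, 3, 5}

Each tropical root is a break point of the lower envelope of the lines y = a_i + i · x (there are 5 lines, with slopes 0, 1, ..., 4). Only the lines that attain the minimum somewhere contribute to roots; other lines are dominated. Here the surviving (envelope) indices are i = 4, i = 3, i = 2, i = 1, i = 0.
Intersections between consecutive envelope lines give the roots: for adjacent envelope indices i < j the intersection is x = (a_i − a_j) / (j − i). Reading off the sorted break points: {-5, -1, 3, 5}.
Verification: at each break x_0, at least two indices attain the minimum of min_i(a_i + i · x_0).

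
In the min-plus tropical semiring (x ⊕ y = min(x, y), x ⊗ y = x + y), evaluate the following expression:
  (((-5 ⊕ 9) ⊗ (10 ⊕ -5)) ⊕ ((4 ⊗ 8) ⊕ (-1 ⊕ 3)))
(((-5 ⊕ 9) ⊗ (10 ⊕ -5)) ⊕ ((4 ⊗ 8) ⊕ (-1 ⊕ 3))) = -10

Expand innermost to outermost. Recall ⊕ takes the minimum of its arguments and ⊗ takes their sum. Working out the expression (((-5 ⊕ 9) ⊗ (10 ⊕ -5)) ⊕ ((4 ⊗ 8) ⊕ (-1 ⊕ 3))) gives -10.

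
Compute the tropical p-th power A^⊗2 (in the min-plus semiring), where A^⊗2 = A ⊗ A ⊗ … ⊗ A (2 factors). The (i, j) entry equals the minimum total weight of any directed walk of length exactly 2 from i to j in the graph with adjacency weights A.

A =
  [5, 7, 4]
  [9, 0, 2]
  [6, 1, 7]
A^⊗2 =
  [10, 5, 9]
  [8, 0, 2]
  [10, 1, 3]

Each entry (A^⊗2)_ij equals the minimum over all length-2 walks i = v_0 → v_1 → … → v_2 = j of Σ_t A[v_t][v_{t+1}]. For example, for (i, j) = (0, 2) we minimise over 3 possible intermediate vertex sequences; the minimum is 9, attained along the walk 0 → 0 → 2.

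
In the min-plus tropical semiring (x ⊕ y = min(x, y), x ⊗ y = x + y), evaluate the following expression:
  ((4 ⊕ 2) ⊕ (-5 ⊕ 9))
((4 ⊕ 2) ⊕ (-5 ⊕ 9)) = -5

Expand innermost to outermost. Recall ⊕ takes the minimum of its arguments and ⊗ takes their sum. Working out the expression ((4 ⊕ 2) ⊕ (-5 ⊕ 9)) gives -5.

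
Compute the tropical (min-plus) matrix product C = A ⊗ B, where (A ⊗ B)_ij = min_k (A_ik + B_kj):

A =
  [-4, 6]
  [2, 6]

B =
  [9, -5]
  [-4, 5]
A ⊗ B =
  [2, -9]
  [2, -3]

Apply the min-plus product entry-by-entry:
  C[0][0] = min over k of (A[0][0] + B[0][0] = -4 + 9 = 5, A[0][1] + B[1][0] = 6 + -4 = 2) = 2 (attained at k = 1)
  C[0][1] = min over k of (A[0][0] + B[0][1] = -4 + -5 = -9, A[0][1] + B[1][1] = 6 + 5 = 11) = -9 (attained at k = 0)
  C[1][0] = min over k of (A[1][0] + B[0][0] = 2 + 9 = 11, A[1][1] + B[1][0] = 6 + -4 = 2) = 2 (attained at k = 1)
  C[1][1] = min over k of (A[1][0] + B[0][1] = 2 + -5 = -3, A[1][1] + B[1][1] = 6 + 5 = 11) = -3 (attained at k = 0)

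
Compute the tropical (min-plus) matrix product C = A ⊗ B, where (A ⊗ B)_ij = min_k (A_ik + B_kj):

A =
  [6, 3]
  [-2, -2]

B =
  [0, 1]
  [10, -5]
A ⊗ B =
  [6, -2]
  [-2, -7]

Apply the min-plus product entry-by-entry:
  C[0][0] = min over k of (A[0][0] + B[0][0] = 6 + 0 = 6, A[0][1] + B[1][0] = 3 + 10 = 13) = 6 (attained at k = 0)
  C[0][1] = min over k of (A[0][0] + B[0][1] = 6 + 1 = 7, A[0][1] + B[1][1] = 3 + -5 = -2) = -2 (attained at k = 1)
  C[1][0] = min over k of (A[1][0] + B[0][0] = -2 + 0 = -2, A[1][1] + B[1][0] = -2 + 10 = 8) = -2 (attained at k = 0)
  C[1][1] = min over k of (A[1][0] + B[0][1] = -2 + 1 = -1, A[1][1] + B[1][1] = -2 + -5 = -7) = -7 (attained at k = 1)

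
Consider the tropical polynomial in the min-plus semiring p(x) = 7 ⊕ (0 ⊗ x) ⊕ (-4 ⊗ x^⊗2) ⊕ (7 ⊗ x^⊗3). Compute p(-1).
p(-1) = -6

A tropical monomial a ⊗ x^⊗i evaluates to a + i · x. Evaluating each term at x = -1:
  Term 0 contributes 7 + 0 · -1 = 7
  Term 1 contributes 0 + 1 · -1 = -1
  Term 2 contributes -4 + 2 · -1 = -6
  Term 3 contributes 7 + 3 · -1 = 4
p(-1) = ⊕ of these = min[7, -1, -6, 4] = -6.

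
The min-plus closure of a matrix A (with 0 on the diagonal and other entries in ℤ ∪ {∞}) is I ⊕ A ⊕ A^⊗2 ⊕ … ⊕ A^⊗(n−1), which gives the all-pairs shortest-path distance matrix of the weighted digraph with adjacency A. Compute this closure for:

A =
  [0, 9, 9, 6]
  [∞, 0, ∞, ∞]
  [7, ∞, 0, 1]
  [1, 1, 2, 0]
Closure =
  [0, 7, 8, 6]
  [∞, 0, ∞, ∞]
  [2, 2, 0, 1]
  [1, 1, 2, 0]

This is the Floyd-Warshall all-pairs shortest-path computation. For each intermediate vertex k = 0, 1, …, 3, update dist[i][j] ← min(dist[i][j], dist[i][k] + dist[k][j]). The final matrix gives, for each (i, j), the minimum total weight of any directed path from i to j (possibly empty when i = j).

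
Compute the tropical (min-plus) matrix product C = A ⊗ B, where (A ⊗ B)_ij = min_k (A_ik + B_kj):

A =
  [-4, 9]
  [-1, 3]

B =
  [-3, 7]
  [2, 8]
A ⊗ B =
  [-7, 3]
  [-4, 6]

Apply the min-plus product entry-by-entry:
  C[0][0] = min over k of (A[0][0] + B[0][0] = -4 + -3 = -7, A[0][1] + B[1][0] = 9 + 2 = 11) = -7 (attained at k = 0)
  C[0][1] = min over k of (A[0][0] + B[0][1] = -4 + 7 = 3, A[0][1] + B[1][1] = 9 + 8 = 17) = 3 (attained at k = 0)
  C[1][0] = min over k of (A[1][0] + B[0][0] = -1 + -3 = -4, A[1][1] + B[1][0] = 3 + 2 = 5) = -4 (attained at k = 0)
  C[1][1] = min over k of (A[1][0] + B[0][1] = -1 + 7 = 6, A[1][1] + B[1][1] = 3 + 8 = 11) = 6 (attained at k = 0)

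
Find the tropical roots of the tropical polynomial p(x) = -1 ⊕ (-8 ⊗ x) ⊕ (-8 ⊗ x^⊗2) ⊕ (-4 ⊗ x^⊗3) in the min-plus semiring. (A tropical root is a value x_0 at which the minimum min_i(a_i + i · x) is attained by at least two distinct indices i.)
Roots: {-4, 0, 7}

Each tropical root is a break point of the lower envelope of the lines y = a_i + i · x (there are 4 lines, with slopes 0, 1, ..., 3). Only the lines that attain the minimum somewhere contribute to roots; other lines are dominated. Here the surviving (envelope) indices are i = 3, i = 2, i = 1, i = 0.
Intersections between consecutive envelope lines give the roots: for adjacent envelope indices i < j the intersection is x = (a_i − a_j) / (j − i). Reading off the sorted break points: {-4, 0, 7}.
Verification: at each break x_0, at least two indices attain the minimum of min_i(a_i + i · x_0).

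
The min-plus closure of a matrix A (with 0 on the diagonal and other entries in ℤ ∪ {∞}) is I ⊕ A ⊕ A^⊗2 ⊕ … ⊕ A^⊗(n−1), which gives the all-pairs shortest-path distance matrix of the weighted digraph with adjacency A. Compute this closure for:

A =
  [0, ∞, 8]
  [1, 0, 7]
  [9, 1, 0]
Closure =
  [0, 9, 8]
  [1, 0, 7]
  [2, 1, 0]

This is the Floyd-Warshall all-pairs shortest-path computation. For each intermediate vertex k = 0, 1, …, 2, update dist[i][j] ← min(dist[i][j], dist[i][k] + dist[k][j]). The final matrix gives, for each (i, j), the minimum total weight of any directed path from i to j (possibly empty when i = j).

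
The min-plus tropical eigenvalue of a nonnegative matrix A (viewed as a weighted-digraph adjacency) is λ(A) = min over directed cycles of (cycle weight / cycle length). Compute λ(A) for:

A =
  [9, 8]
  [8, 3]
λ(A) = 3

Enumerate directed cycles and compute their means (weight / length). Sample:
  cycle 0 → 0: weight = 9, length = 1, mean = 9/1 ≈ 9.000
  cycle 1 → 1: weight = 3, length = 1, mean = 3/1 ≈ 3.000
  cycle 0 → 1 → 0: weight = 16, length = 2, mean = 16/2 ≈ 8.000
  cycle 1 → 0 → 1: weight = 16, length = 2, mean = 16/2 ≈ 8.000
Minimum mean = 3.000, attained e.g. along the cycle 1 → 1 with weight 3 and length 1. So λ(A) = 3/1 = 3.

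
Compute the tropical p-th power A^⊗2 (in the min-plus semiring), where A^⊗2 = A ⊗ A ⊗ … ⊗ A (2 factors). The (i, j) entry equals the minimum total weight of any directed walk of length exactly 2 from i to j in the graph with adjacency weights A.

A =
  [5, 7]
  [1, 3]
A^⊗2 =
  [8, 10]
  [4, 6]

Each entry (A^⊗2)_ij equals the minimum over all length-2 walks i = v_0 → v_1 → … → v_2 = j of Σ_t A[v_t][v_{t+1}]. For example, for (i, j) = (0, 1) we minimise over 2 possible intermediate vertex sequences; the minimum is 10, attained along the walk 0 → 1 → 1.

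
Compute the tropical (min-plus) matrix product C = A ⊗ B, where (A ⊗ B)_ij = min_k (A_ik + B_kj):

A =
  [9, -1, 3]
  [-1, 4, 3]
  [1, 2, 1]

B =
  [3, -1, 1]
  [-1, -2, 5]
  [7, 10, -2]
A ⊗ B =
  [-2, -3, 1]
  [2, -2, 0]
  [1, 0, -1]

Apply the min-plus product entry-by-entry:
  C[0][0] = min over k of (A[0][0] + B[0][0] = 9 + 3 = 12, A[0][1] + B[1][0] = -1 + -1 = -2, A[0][2] + B[2][0] = 3 + 7 = 10) = -2 (attained at k = 1)
  C[0][1] = min over k of (A[0][0] + B[0][1] = 9 + -1 = 8, A[0][1] + B[1][1] = -1 + -2 = -3, A[0][2] + B[2][1] = 3 + 10 = 13) = -3 (attained at k = 1)
  C[0][2] = min over k of (A[0][0] + B[0][2] = 9 + 1 = 10, A[0][1] + B[1][2] = -1 + 5 = 4, A[0][2] + B[2][2] = 3 + -2 = 1) = 1 (attained at k = 2)
  C[1][0] = min over k of (A[1][0] + B[0][0] = -1 + 3 = 2, A[1][1] + B[1][0] = 4 + -1 = 3, A[1][2] + B[2][0] = 3 + 7 = 10) = 2 (attained at k = 0)
  C[1][1] = min over k of (A[1][0] + B[0][1] = -1 + -1 = -2, A[1][1] + B[1][1] = 4 + -2 = 2, A[1][2] + B[2][1] = 3 + 10 = 13) = -2 (attained at k = 0)
  C[1][2] = min over k of (A[1][0] + B[0][2] = -1 + 1 = 0, A[1][1] + B[1][2] = 4 + 5 = 9, A[1][2] + B[2][2] = 3 + -2 = 1) = 0 (attained at k = 0)
  C[2][0] = min over k of (A[2][0] + B[0][0] = 1 + 3 = 4, A[2][1] + B[1][0] = 2 + -1 = 1, A[2][2] + B[2][0] = 1 + 7 = 8) = 1 (attained at k = 1)
  C[2][1] = min over k of (A[2][0] + B[0][1] = 1 + -1 = 0, A[2][1] + B[1][1] = 2 + -2 = 0, A[2][2] + B[2][1] = 1 + 10 = 11) = 0 (attained at k = 0)
  C[2][2] = min over k of (A[2][0] + B[0][2] = 1 + 1 = 2, A[2][1] + B[1][2] = 2 + 5 = 7, A[2][2] + B[2][2] = 1 + -2 = -1) = -1 (attained at k = 2)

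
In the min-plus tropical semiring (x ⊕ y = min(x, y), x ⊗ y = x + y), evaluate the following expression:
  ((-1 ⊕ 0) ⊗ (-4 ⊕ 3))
((-1 ⊕ 0) ⊗ (-4 ⊕ 3)) = -5

Expand innermost to outermost. Recall ⊕ takes the minimum of its arguments and ⊗ takes their sum. Working out the expression ((-1 ⊕ 0) ⊗ (-4 ⊕ 3)) gives -5.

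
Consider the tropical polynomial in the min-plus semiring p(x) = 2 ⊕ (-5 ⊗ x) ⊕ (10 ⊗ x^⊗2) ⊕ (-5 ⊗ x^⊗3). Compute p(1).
p(1) = -4

A tropical monomial a ⊗ x^⊗i evaluates to a + i · x. Evaluating each term at x = 1:
  Term 0 contributes 2 + 0 · 1 = 2
  Term 1 contributes -5 + 1 · 1 = -4
  Term 2 contributes 10 + 2 · 1 = 12
  Term 3 contributes -5 + 3 · 1 = -2
p(1) = ⊕ of these = min[2, -4, 12, -2] = -4.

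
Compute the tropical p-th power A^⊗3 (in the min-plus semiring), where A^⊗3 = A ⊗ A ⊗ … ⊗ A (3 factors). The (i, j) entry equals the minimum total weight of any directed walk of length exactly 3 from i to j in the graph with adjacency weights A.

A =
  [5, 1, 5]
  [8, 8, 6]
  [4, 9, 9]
A^⊗3 =
  [11, 10, 12]
  [15, 11, 15]
  [13, 10, 11]

Each entry (A^⊗3)_ij equals the minimum over all length-3 walks i = v_0 → v_1 → … → v_3 = j of Σ_t A[v_t][v_{t+1}]. For example, for (i, j) = (0, 2) we minimise over 9 possible intermediate vertex sequences; the minimum is 12, attained along the walk 0 → 0 → 1 → 2.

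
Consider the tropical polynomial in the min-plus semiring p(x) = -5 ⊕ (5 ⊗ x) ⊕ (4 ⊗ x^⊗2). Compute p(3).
p(3) = -5

A tropical monomial a ⊗ x^⊗i evaluates to a + i · x. Evaluating each term at x = 3:
  Term 0 contributes -5 + 0 · 3 = -5
  Term 1 contributes 5 + 1 · 3 = 8
  Term 2 contributes 4 + 2 · 3 = 10
p(3) = ⊕ of these = min[-5, 8, 10] = -5.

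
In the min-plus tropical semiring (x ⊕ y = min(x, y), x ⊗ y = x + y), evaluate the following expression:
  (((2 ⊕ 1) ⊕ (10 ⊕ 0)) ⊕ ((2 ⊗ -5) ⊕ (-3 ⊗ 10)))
(((2 ⊕ 1) ⊕ (10 ⊕ 0)) ⊕ ((2 ⊗ -5) ⊕ (-3 ⊗ 10))) = -3

Expand innermost to outermost. Recall ⊕ takes the minimum of its arguments and ⊗ takes their sum. Working out the expression (((2 ⊕ 1) ⊕ (10 ⊕ 0)) ⊕ ((2 ⊗ -5) ⊕ (-3 ⊗ 10))) gives -3.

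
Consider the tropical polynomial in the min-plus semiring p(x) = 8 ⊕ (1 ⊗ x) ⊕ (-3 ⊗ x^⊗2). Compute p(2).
p(2) = 1

A tropical monomial a ⊗ x^⊗i evaluates to a + i · x. Evaluating each term at x = 2:
  Term 0 contributes 8 + 0 · 2 = 8
  Term 1 contributes 1 + 1 · 2 = 3
  Term 2 contributes -3 + 2 · 2 = 1
p(2) = ⊕ of these = min[8, 3, 1] = 1.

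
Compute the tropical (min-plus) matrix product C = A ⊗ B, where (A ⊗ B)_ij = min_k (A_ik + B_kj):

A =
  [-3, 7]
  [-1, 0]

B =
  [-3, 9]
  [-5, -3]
A ⊗ B =
  [-6, 4]
  [-5, -3]

Apply the min-plus product entry-by-entry:
  C[0][0] = min over k of (A[0][0] + B[0][0] = -3 + -3 = -6, A[0][1] + B[1][0] = 7 + -5 = 2) = -6 (attained at k = 0)
  C[0][1] = min over k of (A[0][0] + B[0][1] = -3 + 9 = 6, A[0][1] + B[1][1] = 7 + -3 = 4) = 4 (attained at k = 1)
  C[1][0] = min over k of (A[1][0] + B[0][0] = -1 + -3 = -4, A[1][1] + B[1][0] = 0 + -5 = -5) = -5 (attained at k = 1)
  C[1][1] = min over k of (A[1][0] + B[0][1] = -1 + 9 = 8, A[1][1] + B[1][1] = 0 + -3 = -3) = -3 (attained at k = 1)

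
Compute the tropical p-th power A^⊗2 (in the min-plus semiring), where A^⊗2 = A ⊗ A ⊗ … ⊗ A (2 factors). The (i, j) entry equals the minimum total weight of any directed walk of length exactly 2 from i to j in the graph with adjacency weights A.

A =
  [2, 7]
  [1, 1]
A^⊗2 =
  [4, 8]
  [2, 2]

Each entry (A^⊗2)_ij equals the minimum over all length-2 walks i = v_0 → v_1 → … → v_2 = j of Σ_t A[v_t][v_{t+1}]. For example, for (i, j) = (0, 1) we minimise over 2 possible intermediate vertex sequences; the minimum is 8, attained along the walk 0 → 1 → 1.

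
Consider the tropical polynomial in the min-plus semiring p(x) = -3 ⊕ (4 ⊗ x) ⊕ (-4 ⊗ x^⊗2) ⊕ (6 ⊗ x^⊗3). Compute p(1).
p(1) = -3

A tropical monomial a ⊗ x^⊗i evaluates to a + i · x. Evaluating each term at x = 1:
  Term 0 contributes -3 + 0 · 1 = -3
  Term 1 contributes 4 + 1 · 1 = 5
  Term 2 contributes -4 + 2 · 1 = -2
  Term 3 contributes 6 + 3 · 1 = 9
p(1) = ⊕ of these = min[-3, 5, -2, 9] = -3.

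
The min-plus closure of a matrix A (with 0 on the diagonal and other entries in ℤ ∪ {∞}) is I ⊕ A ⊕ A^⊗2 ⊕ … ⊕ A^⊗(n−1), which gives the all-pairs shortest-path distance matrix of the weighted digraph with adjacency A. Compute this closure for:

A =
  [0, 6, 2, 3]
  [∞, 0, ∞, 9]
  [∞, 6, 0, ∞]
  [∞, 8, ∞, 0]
Closure =
  [0, 6, 2, 3]
  [∞, 0, ∞, 9]
  [∞, 6, 0, 15]
  [∞, 8, ∞, 0]

This is the Floyd-Warshall all-pairs shortest-path computation. For each intermediate vertex k = 0, 1, …, 3, update dist[i][j] ← min(dist[i][j], dist[i][k] + dist[k][j]). The final matrix gives, for each (i, j), the minimum total weight of any directed path from i to j (possibly empty when i = j).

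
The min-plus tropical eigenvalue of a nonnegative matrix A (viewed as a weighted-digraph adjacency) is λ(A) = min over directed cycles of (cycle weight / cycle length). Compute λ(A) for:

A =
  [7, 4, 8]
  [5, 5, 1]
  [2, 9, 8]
λ(A) = 7/3

Enumerate directed cycles and compute their means (weight / length). Sample:
  cycle 0 → 0: weight = 7, length = 1, mean = 7/1 ≈ 7.000
  cycle 1 → 1: weight = 5, length = 1, mean = 5/1 ≈ 5.000
  cycle 2 → 2: weight = 8, length = 1, mean = 8/1 ≈ 8.000
  cycle 0 → 1 → 0: weight = 9, length = 2, mean = 9/2 ≈ 4.500
  cycle 0 → 2 → 0: weight = 10, length = 2, mean = 10/2 ≈ 5.000
  cycle 1 → 0 → 1: weight = 9, length = 2, mean = 9/2 ≈ 4.500
Minimum mean = 2.333, attained e.g. along the cycle 0 → 1 → 2 → 0 with weight 7 and length 3. So λ(A) = 7/3 = 7/3.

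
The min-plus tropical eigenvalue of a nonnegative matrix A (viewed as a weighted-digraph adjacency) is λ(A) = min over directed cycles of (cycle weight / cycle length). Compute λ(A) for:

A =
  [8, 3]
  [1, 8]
λ(A) = 2

Enumerate directed cycles and compute their means (weight / length). Sample:
  cycle 0 → 0: weight = 8, length = 1, mean = 8/1 ≈ 8.000
  cycle 1 → 1: weight = 8, length = 1, mean = 8/1 ≈ 8.000
  cycle 0 → 1 → 0: weight = 4, length = 2, mean = 4/2 ≈ 2.000
  cycle 1 → 0 → 1: weight = 4, length = 2, mean = 4/2 ≈ 2.000
Minimum mean = 2.000, attained e.g. along the cycle 0 → 1 → 0 with weight 4 and length 2. So λ(A) = 4/2 = 2.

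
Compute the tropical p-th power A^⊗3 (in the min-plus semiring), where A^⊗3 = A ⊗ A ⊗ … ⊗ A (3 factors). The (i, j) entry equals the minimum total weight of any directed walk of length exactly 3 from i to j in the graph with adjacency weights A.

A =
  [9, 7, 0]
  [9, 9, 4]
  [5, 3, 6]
A^⊗3 =
  [11, 9, 5]
  [14, 12, 9]
  [10, 8, 11]

Each entry (A^⊗3)_ij equals the minimum over all length-3 walks i = v_0 → v_1 → … → v_3 = j of Σ_t A[v_t][v_{t+1}]. For example, for (i, j) = (0, 2) we minimise over 9 possible intermediate vertex sequences; the minimum is 5, attained along the walk 0 → 2 → 0 → 2.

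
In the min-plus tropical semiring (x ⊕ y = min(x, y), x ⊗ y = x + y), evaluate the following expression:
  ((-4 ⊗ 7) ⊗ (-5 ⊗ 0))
((-4 ⊗ 7) ⊗ (-5 ⊗ 0)) = -2

Expand innermost to outermost. Recall ⊕ takes the minimum of its arguments and ⊗ takes their sum. Working out the expression ((-4 ⊗ 7) ⊗ (-5 ⊗ 0)) gives -2.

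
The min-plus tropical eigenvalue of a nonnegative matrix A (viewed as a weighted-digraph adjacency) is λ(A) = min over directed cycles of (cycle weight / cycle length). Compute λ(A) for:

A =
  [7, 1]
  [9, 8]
λ(A) = 5

Enumerate directed cycles and compute their means (weight / length). Sample:
  cycle 0 → 0: weight = 7, length = 1, mean = 7/1 ≈ 7.000
  cycle 1 → 1: weight = 8, length = 1, mean = 8/1 ≈ 8.000
  cycle 0 → 1 → 0: weight = 10, length = 2, mean = 10/2 ≈ 5.000
  cycle 1 → 0 → 1: weight = 10, length = 2, mean = 10/2 ≈ 5.000
Minimum mean = 5.000, attained e.g. along the cycle 0 → 1 → 0 with weight 10 and length 2. So λ(A) = 10/2 = 5.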